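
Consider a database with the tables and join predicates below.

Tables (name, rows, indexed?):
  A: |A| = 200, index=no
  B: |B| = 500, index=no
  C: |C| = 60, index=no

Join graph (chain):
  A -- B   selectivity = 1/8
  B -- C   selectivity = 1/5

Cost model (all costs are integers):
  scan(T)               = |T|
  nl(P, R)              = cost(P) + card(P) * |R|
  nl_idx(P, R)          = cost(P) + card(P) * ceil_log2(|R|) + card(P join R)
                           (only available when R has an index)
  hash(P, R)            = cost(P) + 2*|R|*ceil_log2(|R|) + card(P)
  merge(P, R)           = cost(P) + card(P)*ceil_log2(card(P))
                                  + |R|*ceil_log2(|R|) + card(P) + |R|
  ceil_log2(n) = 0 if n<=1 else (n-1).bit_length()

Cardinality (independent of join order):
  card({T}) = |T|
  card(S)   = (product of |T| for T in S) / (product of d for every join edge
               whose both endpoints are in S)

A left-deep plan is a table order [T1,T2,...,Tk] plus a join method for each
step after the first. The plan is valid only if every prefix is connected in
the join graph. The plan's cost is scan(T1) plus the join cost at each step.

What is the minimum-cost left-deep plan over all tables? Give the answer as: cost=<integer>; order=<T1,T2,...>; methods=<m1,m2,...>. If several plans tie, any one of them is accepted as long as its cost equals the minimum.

Selinger DP (subsets sized 1..n):
  {A}: scan cost=200, card=200
  {B}: scan cost=500, card=500
  {C}: scan cost=60, card=60
  {AB}: card=12500; try (A,hash)→4200, (B,merge)→7000, (A,merge)→7300, (B,hash)→9400, (B,nl)→100200, (A,nl)→100500; best=4200 via (A,hash)
  {BC}: card=6000; try (C,hash)→1720, (B,merge)→5480, (C,merge)→5920, (B,hash)→9120, (B,nl)→30060, (C,nl)→30500; best=1720 via (C,hash)
  {ABC}: card=150000; try (A,hash)→10920, (C,hash)→17420, (A,merge)→87520, (C,merge)→192120, (C,nl)→754200, (A,nl)→1201720; best=10920 via (A,hash)

cost=10920; order=B,C,A; methods=hash,hash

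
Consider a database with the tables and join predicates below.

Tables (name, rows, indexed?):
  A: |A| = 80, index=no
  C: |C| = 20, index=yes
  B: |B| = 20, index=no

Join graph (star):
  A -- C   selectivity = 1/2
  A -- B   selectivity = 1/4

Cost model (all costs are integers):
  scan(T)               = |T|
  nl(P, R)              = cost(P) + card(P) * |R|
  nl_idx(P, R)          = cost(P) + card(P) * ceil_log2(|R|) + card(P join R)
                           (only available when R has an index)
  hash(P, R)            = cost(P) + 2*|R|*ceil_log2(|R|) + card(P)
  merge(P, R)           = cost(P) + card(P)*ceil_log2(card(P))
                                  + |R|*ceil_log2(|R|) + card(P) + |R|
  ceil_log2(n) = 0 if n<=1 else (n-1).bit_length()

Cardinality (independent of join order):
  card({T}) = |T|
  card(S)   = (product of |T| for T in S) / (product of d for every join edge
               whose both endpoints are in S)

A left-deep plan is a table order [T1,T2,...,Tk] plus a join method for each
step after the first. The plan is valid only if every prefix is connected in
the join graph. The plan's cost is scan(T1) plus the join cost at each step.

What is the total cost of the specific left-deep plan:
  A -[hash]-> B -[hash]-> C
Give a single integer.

960

step 1: scan A: cost=80, card=80
step 2: join B via hash
    card(P join B) = 80*20/(4) = 400
    cost = 80 + 2*20*5 + 80 = 360
step 3: join C via hash
    card(P join C) = 400*20/(2) = 4000
    cost = 360 + 2*20*5 + 400 = 960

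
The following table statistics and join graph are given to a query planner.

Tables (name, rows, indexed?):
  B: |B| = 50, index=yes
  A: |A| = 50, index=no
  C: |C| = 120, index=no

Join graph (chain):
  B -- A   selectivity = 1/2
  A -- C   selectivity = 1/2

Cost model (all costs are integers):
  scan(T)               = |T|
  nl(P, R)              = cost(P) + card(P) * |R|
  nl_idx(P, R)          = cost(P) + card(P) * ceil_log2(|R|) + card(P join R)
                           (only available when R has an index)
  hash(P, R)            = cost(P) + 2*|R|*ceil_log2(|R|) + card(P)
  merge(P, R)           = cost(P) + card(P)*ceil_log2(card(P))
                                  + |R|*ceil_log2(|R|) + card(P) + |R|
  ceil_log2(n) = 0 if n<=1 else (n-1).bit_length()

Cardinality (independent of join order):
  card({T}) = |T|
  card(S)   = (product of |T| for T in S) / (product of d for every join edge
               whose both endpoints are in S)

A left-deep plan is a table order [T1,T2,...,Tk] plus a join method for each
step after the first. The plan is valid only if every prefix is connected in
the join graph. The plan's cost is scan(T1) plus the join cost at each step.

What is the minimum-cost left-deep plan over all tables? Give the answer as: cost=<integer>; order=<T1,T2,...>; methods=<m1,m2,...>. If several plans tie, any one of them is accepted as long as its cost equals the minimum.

Selinger DP (subsets sized 1..n):
  {B}: scan cost=50, card=50
  {A}: scan cost=50, card=50
  {C}: scan cost=120, card=120
  {AB}: card=1250; try (B,hash)→700, (A,hash)→700, (B,merge)→750, (A,merge)→750, (B,nl_idx)→1600, (B,nl)→2550 …(+1); best=700 via (B,hash)
  {AC}: card=3000; try (A,hash)→840, (C,merge)→1360, (A,merge)→1430, (C,hash)→1780, (C,nl)→6050, (A,nl)→6120; best=840 via (A,hash)
  {ABC}: card=75000; try (C,hash)→3630, (B,hash)→4440, (C,merge)→16660, (B,merge)→40190, (B,nl_idx)→93840, (C,nl)→150700 …(+1); best=3630 via (C,hash)

cost=3630; order=A,B,C; methods=hash,hash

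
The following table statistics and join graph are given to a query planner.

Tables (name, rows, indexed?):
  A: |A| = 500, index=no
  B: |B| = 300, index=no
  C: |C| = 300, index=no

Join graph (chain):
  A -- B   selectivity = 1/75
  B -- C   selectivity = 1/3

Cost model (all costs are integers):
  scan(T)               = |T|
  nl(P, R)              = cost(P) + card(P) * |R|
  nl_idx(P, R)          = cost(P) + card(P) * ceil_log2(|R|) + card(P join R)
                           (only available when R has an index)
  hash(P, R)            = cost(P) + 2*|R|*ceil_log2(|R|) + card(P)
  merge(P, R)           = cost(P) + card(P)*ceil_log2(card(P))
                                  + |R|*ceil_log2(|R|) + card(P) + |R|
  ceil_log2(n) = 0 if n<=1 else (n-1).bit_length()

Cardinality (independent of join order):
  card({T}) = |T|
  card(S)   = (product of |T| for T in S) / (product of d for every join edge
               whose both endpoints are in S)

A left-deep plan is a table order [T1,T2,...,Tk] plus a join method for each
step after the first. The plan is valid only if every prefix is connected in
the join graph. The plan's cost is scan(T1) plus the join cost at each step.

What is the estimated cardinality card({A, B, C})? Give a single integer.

Tables in S: A(500), B(300), C(300)
Edges inside S: A-B(d=75), B-C(d=3)
numerator = 500 * 300 * 300 = 45000000
denominator = 75 * 3 = 225
card(S) = 45000000 / 225 = 200000

200000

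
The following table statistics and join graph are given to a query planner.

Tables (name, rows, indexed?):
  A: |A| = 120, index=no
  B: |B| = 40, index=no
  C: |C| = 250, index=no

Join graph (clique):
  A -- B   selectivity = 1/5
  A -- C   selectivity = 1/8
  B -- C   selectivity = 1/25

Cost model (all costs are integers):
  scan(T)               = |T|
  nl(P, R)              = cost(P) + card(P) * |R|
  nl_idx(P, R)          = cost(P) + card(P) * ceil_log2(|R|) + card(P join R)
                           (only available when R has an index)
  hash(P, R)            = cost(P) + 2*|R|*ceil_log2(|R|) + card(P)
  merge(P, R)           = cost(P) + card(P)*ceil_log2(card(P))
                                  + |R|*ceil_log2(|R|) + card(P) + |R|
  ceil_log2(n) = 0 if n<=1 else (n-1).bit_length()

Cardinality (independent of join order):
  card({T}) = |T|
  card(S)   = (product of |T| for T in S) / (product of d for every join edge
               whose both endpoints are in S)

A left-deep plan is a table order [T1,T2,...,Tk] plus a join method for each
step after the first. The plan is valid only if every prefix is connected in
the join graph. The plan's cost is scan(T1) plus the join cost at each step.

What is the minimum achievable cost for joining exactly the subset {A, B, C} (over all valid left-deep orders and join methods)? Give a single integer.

Selinger DP over subsets of {A,B,C}:
  {A}: scan cost=120, card=120
  {B}: scan cost=40, card=40
  {C}: scan cost=250, card=250
  {AB}: card=960; try (B,hash)→720, (A,merge)→1280, (B,merge)→1360, (A,hash)→1760, (A,nl)→4840, (B,nl)→4920; best=720 via (B,hash)
  {AC}: card=3750; try (A,hash)→2180, (C,merge)→3330, (A,merge)→3460, (C,hash)→4240, (C,nl)→30120, (A,nl)→30250; best=2180 via (A,hash)
  {BC}: card=400; try (B,hash)→980, (C,merge)→2570, (B,merge)→2780, (C,hash)→4080, (C,nl)→10040, (B,nl)→10250; best=980 via (B,hash)
  {ABC}: card=1200; try (A,hash)→3060, (C,hash)→5680, (A,merge)→5940, (B,hash)→6410, (C,merge)→13530, (A,nl)→48980 …(+3); best=3060 via (A,hash)

3060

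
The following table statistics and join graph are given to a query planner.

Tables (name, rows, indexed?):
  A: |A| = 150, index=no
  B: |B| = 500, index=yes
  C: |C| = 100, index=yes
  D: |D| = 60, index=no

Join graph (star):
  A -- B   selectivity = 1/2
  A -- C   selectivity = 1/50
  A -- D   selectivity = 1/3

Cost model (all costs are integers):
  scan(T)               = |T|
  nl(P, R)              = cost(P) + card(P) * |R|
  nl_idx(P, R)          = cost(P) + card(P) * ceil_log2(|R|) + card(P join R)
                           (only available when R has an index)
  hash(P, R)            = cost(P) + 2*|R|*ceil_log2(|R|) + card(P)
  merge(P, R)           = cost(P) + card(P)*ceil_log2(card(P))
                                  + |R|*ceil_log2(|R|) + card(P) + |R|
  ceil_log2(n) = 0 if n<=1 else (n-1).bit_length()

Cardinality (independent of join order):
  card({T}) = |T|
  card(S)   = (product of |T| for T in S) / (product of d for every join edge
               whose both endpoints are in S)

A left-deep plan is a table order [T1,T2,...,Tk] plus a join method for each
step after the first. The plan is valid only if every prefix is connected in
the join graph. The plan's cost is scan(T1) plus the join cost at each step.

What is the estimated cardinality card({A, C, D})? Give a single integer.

6000

Tables in S: A(150), C(100), D(60)
Edges inside S: A-C(d=50), A-D(d=3)
numerator = 150 * 100 * 60 = 900000
denominator = 50 * 3 = 150
card(S) = 900000 / 150 = 6000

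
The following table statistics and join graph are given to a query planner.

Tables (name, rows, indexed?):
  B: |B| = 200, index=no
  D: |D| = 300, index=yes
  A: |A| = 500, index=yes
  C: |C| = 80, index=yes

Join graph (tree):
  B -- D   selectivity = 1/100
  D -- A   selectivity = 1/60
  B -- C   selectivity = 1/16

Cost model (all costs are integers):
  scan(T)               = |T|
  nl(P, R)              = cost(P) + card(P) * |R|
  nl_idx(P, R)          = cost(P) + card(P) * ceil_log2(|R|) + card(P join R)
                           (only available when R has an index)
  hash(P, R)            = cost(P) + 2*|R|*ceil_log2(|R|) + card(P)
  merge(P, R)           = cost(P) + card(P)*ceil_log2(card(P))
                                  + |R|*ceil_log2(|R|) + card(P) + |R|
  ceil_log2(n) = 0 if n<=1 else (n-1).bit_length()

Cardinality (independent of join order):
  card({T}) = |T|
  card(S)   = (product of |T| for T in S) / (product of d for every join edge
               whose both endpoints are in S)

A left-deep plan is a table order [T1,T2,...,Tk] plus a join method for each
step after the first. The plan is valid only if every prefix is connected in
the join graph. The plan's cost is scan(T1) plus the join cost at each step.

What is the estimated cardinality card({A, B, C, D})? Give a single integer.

25000

Tables in S: A(500), B(200), C(80), D(300)
Edges inside S: B-D(d=100), D-A(d=60), B-C(d=16)
numerator = 500 * 200 * 80 * 300 = 2400000000
denominator = 100 * 60 * 16 = 96000
card(S) = 2400000000 / 96000 = 25000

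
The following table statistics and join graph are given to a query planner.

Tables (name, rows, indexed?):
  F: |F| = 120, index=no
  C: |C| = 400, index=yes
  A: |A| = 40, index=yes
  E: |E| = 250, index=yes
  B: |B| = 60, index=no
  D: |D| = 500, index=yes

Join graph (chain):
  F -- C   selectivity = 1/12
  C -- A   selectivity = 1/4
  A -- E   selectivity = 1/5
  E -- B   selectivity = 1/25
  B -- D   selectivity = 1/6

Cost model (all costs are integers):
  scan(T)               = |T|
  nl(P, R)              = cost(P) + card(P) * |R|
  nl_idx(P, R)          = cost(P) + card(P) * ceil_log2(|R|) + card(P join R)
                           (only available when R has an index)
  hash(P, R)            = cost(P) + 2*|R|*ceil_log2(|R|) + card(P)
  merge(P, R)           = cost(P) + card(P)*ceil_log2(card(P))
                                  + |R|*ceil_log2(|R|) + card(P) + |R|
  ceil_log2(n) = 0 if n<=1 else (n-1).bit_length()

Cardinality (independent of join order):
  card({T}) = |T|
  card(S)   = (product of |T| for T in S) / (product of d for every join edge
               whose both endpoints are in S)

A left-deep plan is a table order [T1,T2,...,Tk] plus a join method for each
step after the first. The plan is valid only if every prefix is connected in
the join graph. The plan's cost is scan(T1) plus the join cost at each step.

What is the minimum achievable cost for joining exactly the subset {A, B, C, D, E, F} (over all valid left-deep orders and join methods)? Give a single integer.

5304900

Selinger DP over subsets of {A,B,C,D,E,F}:
  {F}: scan cost=120, card=120
  {C}: scan cost=400, card=400
  {A}: scan cost=40, card=40
  {E}: scan cost=250, card=250
  {B}: scan cost=60, card=60
  {D}: scan cost=500, card=500
  {CF}: card=4000; try (F,hash)→2480, (C,merge)→5080, (C,nl_idx)→5200, (F,merge)→5360, (C,hash)→7440, (C,nl)→48120 …(+1); best=2480 via (F,hash)
  {AC}: card=4000; try (A,hash)→1280, (C,merge)→4320, (C,nl_idx)→4400, (A,merge)→4680, (A,nl_idx)→6800, (C,hash)→7280 …(+2); best=1280 via (A,hash)
  {AE}: card=2000; try (A,hash)→980, (E,nl_idx)→2360, (E,merge)→2570, (A,merge)→2780, (A,nl_idx)→3750, (E,hash)→4080 …(+2); best=980 via (A,hash)
  {BE}: card=600; try (E,nl_idx)→1140, (B,hash)→1220, (E,merge)→2730, (B,merge)→2920, (E,hash)→4120, (E,nl)→15060 …(+1); best=1140 via (E,nl_idx)
  {BD}: card=5000; try (B,hash)→1720, (D,merge)→5480, (D,nl_idx)→5600, (B,merge)→5920, (D,hash)→9120, (D,nl)→30060 …(+1); best=1720 via (B,hash)
  {ACF}: card=40000; try (F,hash)→6960, (A,hash)→6960, (F,merge)→54240, (A,merge)→54760, (A,nl_idx)→66480, (A,nl)→162480 …(+1); best=6960 via (F,hash)
  {ACE}: card=200000; try (E,hash)→9280, (C,hash)→10180, (C,merge)→28980, (E,merge)→55530, (C,nl_idx)→218980, (E,nl_idx)→233280 …(+2); best=9280 via (E,hash)
  {ABE}: card=4800; try (A,hash)→2220, (B,hash)→3700, (A,merge)→8020, (A,nl_idx)→9540, (A,nl)→25140, (B,merge)→25400 …(+1); best=2220 via (A,hash)
  {BDE}: card=50000; try (E,hash)→10720, (D,hash)→10740, (D,merge)→12740, (D,nl_idx)→56540, (E,merge)→73970, (E,nl_idx)→91720 …(+2); best=10720 via (E,hash)
  {ACEF}: card=2000000; try (E,hash)→50960, (F,hash)→210960, (E,merge)→689210, (E,nl_idx)→2326960, (F,merge)→3810240, (E,nl)→10006960 …(+1); best=50960 via (E,hash)
  {ABCE}: card=480000; try (C,hash)→14220, (C,merge)→73420, (B,hash)→210000, (C,nl_idx)→525420, (C,nl)→1922220, (B,merge)→3809700 …(+1); best=14220 via (C,hash)
  {ABDE}: card=400000; try (D,hash)→16020, (A,hash)→61200, (D,merge)→74420, (D,nl_idx)→445420, (A,nl_idx)→710720, (A,merge)→861000 …(+2); best=16020 via (D,hash)
  {ABCEF}: card=4800000; try (F,hash)→495900, (B,hash)→2051680, (F,merge)→9615180, (B,merge)→44051380, (F,nl)→57614220, (B,nl)→120050960; best=495900 via (F,hash)
  {ABCDE}: card=40000000; try (C,hash)→423220, (D,hash)→503220, (C,merge)→8020020, (D,merge)→9619220, (C,nl_idx)→43616020, (D,nl_idx)→44334220 …(+2); best=423220 via (C,hash)
  {ABCDEF}: card=400000000; try (D,hash)→5304900, (F,hash)→40424900, (D,merge)→115700900, (D,nl_idx)→443695900, (F,merge)→1080424180, (D,nl)→2400495900 …(+1); best=5304900 via (D,hash)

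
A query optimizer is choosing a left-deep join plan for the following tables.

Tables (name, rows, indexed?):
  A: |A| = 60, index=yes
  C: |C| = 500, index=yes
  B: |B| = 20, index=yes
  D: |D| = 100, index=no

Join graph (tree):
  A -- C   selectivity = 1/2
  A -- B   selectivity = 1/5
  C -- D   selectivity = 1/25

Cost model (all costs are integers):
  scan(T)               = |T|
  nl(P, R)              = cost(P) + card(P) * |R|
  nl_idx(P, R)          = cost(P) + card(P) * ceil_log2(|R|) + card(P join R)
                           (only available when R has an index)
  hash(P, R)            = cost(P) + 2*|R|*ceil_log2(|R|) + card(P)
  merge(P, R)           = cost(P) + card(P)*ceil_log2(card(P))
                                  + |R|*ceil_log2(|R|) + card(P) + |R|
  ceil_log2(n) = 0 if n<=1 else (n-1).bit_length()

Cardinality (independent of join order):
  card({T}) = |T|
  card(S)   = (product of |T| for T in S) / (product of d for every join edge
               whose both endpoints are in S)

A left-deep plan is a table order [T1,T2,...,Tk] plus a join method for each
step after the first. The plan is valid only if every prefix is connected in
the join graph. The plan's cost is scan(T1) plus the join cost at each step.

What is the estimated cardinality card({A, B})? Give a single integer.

Tables in S: A(60), B(20)
Edges inside S: A-B(d=5)
numerator = 60 * 20 = 1200
denominator = 5 = 5
card(S) = 1200 / 5 = 240

240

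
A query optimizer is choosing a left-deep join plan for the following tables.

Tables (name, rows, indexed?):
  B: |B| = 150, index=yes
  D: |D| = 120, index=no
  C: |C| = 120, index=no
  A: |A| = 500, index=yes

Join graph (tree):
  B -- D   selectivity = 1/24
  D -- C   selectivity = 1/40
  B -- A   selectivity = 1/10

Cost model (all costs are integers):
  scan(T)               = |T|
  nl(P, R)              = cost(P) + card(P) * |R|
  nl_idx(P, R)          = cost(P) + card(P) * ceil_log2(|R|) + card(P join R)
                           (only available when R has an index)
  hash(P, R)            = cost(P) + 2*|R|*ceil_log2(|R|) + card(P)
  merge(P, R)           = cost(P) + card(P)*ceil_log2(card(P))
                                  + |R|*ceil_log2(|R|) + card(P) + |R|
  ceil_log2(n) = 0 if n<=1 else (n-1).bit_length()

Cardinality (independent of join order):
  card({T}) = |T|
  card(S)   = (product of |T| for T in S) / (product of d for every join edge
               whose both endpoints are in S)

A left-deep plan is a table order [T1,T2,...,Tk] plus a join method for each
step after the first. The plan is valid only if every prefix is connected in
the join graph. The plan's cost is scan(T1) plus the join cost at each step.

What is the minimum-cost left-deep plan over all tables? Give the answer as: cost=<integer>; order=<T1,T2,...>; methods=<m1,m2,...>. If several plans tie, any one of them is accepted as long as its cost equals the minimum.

Selinger DP (subsets sized 1..n):
  {B}: scan cost=150, card=150
  {D}: scan cost=120, card=120
  {C}: scan cost=120, card=120
  {A}: scan cost=500, card=500
  {BD}: card=750; try (B,nl_idx)→1830, (D,hash)→1980, (B,merge)→2430, (D,merge)→2460, (B,hash)→2640, (B,nl)→18120 …(+1); best=1830 via (B,nl_idx)
  {AB}: card=7500; try (B,hash)→3400, (A,merge)→6500, (B,merge)→6850, (A,nl_idx)→9000, (A,hash)→9300, (B,nl_idx)→12000 …(+2); best=3400 via (B,hash)
  {CD}: card=360; try (D,hash)→1920, (C,hash)→1920, (D,merge)→2040, (C,merge)→2040, (D,nl)→14520, (C,nl)→14520; best=1920 via (D,hash)
  {BCD}: card=2250; try (C,hash)→4260, (B,hash)→4680, (B,merge)→6870, (B,nl_idx)→7050, (C,merge)→11040, (B,nl)→55920 …(+1); best=4260 via (C,hash)
  {ABD}: card=37500; try (A,hash)→11580, (D,hash)→12580, (A,merge)→15080, (A,nl_idx)→46080, (D,merge)→109360, (A,nl)→376830 …(+1); best=11580 via (A,hash)
  {ABCD}: card=112500; try (A,hash)→15510, (A,merge)→38510, (C,hash)→50760, (A,nl_idx)→137010, (C,merge)→650040, (A,nl)→1129260 …(+1); best=15510 via (A,hash)

cost=15510; order=D,B,C,A; methods=nl_idx,hash,hash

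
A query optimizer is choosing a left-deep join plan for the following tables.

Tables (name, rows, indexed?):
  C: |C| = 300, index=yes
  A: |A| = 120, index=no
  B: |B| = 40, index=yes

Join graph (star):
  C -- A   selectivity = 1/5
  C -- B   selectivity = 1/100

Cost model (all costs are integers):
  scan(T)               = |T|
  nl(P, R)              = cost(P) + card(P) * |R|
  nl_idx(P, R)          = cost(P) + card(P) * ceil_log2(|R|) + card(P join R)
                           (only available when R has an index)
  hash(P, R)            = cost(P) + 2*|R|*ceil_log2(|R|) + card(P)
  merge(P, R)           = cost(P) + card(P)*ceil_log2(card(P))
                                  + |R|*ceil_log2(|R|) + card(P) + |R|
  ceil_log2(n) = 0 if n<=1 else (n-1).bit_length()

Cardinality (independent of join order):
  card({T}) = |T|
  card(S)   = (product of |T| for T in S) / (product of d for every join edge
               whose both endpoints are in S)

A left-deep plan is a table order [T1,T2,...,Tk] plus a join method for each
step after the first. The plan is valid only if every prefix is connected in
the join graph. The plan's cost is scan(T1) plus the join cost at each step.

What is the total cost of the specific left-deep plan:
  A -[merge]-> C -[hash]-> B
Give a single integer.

step 1: scan A: cost=120, card=120
step 2: join C via merge
    card(P join C) = 120*300/(5) = 7200
    cost = 120 + 120*7 + 300*9 + 120 + 300 = 4080
step 3: join B via hash
    card(P join B) = 7200*40/(100) = 2880
    cost = 4080 + 2*40*6 + 7200 = 11760

11760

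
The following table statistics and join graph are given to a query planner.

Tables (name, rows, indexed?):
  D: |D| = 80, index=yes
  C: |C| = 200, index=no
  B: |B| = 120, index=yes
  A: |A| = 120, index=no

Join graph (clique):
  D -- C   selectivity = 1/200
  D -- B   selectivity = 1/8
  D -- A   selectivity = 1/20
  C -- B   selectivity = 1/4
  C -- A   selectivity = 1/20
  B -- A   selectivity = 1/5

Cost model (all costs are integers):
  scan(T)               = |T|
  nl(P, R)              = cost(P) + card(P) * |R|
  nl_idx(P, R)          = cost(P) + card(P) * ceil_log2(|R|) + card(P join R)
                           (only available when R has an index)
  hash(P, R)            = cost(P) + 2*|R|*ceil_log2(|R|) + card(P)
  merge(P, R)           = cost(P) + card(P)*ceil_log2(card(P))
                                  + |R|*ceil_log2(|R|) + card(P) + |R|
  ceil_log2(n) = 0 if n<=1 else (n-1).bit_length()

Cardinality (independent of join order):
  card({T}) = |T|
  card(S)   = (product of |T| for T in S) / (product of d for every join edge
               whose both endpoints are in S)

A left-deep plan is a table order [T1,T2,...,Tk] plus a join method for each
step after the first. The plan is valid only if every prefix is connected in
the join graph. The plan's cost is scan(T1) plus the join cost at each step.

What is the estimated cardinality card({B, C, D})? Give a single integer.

300

Tables in S: B(120), C(200), D(80)
Edges inside S: D-C(d=200), D-B(d=8), C-B(d=4)
numerator = 120 * 200 * 80 = 1920000
denominator = 200 * 8 * 4 = 6400
card(S) = 1920000 / 6400 = 300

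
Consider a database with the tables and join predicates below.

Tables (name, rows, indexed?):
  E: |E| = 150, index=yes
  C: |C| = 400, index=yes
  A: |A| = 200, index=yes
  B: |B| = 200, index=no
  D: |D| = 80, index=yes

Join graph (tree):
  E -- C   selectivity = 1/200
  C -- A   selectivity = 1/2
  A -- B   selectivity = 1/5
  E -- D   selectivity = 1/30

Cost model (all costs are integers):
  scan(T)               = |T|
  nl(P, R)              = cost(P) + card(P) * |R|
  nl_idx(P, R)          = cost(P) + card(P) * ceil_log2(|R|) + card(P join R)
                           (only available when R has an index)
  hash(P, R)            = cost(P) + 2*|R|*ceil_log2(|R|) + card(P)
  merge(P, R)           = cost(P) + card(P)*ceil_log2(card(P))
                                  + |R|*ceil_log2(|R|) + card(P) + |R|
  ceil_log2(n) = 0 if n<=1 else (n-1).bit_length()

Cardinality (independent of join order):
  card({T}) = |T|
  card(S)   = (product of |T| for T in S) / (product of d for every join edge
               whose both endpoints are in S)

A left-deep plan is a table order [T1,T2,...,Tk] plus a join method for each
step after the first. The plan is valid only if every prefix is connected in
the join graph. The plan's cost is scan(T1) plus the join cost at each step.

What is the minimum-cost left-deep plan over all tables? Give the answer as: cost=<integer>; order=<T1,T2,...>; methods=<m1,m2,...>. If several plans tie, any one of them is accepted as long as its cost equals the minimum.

cost=90420; order=E,C,D,A,B; methods=nl_idx,hash,hash,hash

Selinger DP (subsets sized 1..n):
  {E}: scan cost=150, card=150
  {C}: scan cost=400, card=400
  {A}: scan cost=200, card=200
  {B}: scan cost=200, card=200
  {D}: scan cost=80, card=80
  {CE}: card=300; try (C,nl_idx)→1800, (E,hash)→3200, (E,nl_idx)→3900, (C,merge)→5500, (E,merge)→5750, (C,hash)→7500 …(+2); best=1800 via (C,nl_idx)
  {DE}: card=400; try (E,nl_idx)→1120, (D,hash)→1420, (D,nl_idx)→1600, (E,merge)→2070, (D,merge)→2140, (E,hash)→2560 …(+2); best=1120 via (E,nl_idx)
  {AC}: card=40000; try (A,hash)→4000, (C,merge)→6000, (A,merge)→6200, (C,hash)→7600, (C,nl_idx)→42000, (A,nl_idx)→43600 …(+2); best=4000 via (A,hash)
  {AB}: card=8000; try (B,hash)→3600, (A,hash)→3600, (B,merge)→3800, (A,merge)→3800, (A,nl_idx)→9800, (B,nl)→40200 …(+1); best=3600 via (B,hash)
  {ACE}: card=30000; try (A,hash)→5300, (A,merge)→6600, (A,nl_idx)→34200, (E,hash)→46400, (A,nl)→61800, (E,nl_idx)→354000 …(+2); best=5300 via (A,hash)
  {CDE}: card=800; try (D,hash)→3220, (D,nl_idx)→4700, (D,merge)→5440, (C,nl_idx)→5520, (C,hash)→8720, (C,merge)→9120 …(+2); best=3220 via (D,hash)
  {ABC}: card=1600000; try (C,hash)→18800, (B,hash)→47200, (C,merge)→119600, (B,merge)→685800, (C,nl_idx)→1675600, (C,nl)→3203600 …(+1); best=18800 via (C,hash)
  {ABCE}: card=1200000; try (B,hash)→38500, (B,merge)→487100, (E,hash)→1621200, (B,nl)→6005300, (E,nl_idx)→14018800, (E,merge)→35220150 …(+1); best=38500 via (B,hash)
  {ACDE}: card=80000; try (A,hash)→7220, (A,merge)→13820, (D,hash)→36420, (A,nl_idx)→89620, (A,nl)→163220, (D,nl_idx)→295300 …(+2); best=7220 via (A,hash)
  {ABCDE}: card=3200000; try (B,hash)→90420, (D,hash)→1239620, (B,merge)→1449020, (D,nl_idx)→11638500, (B,nl)→16007220, (D,merge)→26439140 …(+1); best=90420 via (B,hash)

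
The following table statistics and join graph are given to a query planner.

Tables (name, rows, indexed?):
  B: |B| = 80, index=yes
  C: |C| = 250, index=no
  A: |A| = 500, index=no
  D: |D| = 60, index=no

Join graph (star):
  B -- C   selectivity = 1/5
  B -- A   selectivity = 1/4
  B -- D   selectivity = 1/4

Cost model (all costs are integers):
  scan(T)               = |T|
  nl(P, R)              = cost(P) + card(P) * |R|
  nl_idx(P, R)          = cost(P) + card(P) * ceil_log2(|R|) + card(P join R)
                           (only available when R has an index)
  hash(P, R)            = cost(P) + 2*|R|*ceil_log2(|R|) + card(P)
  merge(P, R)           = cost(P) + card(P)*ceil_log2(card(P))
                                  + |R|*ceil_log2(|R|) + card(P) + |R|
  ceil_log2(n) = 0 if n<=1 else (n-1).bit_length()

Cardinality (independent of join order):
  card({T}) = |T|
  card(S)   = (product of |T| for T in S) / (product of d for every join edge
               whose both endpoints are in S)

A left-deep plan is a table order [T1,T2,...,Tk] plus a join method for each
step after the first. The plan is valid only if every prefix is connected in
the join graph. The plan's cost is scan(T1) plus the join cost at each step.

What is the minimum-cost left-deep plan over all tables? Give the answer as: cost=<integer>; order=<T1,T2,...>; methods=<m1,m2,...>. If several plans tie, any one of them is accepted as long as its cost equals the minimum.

Selinger DP (subsets sized 1..n):
  {B}: scan cost=80, card=80
  {C}: scan cost=250, card=250
  {A}: scan cost=500, card=500
  {D}: scan cost=60, card=60
  {BC}: card=4000; try (B,hash)→1620, (C,merge)→2970, (B,merge)→3140, (C,hash)→4160, (B,nl_idx)→6000, (C,nl)→20080 …(+1); best=1620 via (B,hash)
  {AB}: card=10000; try (B,hash)→2120, (A,merge)→5720, (B,merge)→6140, (A,hash)→9160, (B,nl_idx)→14000, (A,nl)→40080 …(+1); best=2120 via (B,hash)
  {BD}: card=1200; try (D,hash)→880, (B,merge)→1120, (D,merge)→1140, (B,hash)→1240, (B,nl_idx)→1680, (B,nl)→4860 …(+1); best=880 via (D,hash)
  {ABC}: card=500000; try (A,hash)→14620, (C,hash)→16120, (A,merge)→58620, (C,merge)→154370, (A,nl)→2001620, (C,nl)→2502120; best=14620 via (A,hash)
  {BCD}: card=60000; try (C,hash)→6080, (D,hash)→6340, (C,merge)→17530, (D,merge)→54040, (D,nl)→241620, (C,nl)→300880; best=6080 via (C,hash)
  {ABD}: card=150000; try (A,hash)→11080, (D,hash)→12840, (A,merge)→20280, (D,merge)→152540, (A,nl)→600880, (D,nl)→602120; best=11080 via (A,hash)
  {ABCD}: card=7500000; try (A,hash)→75080, (C,hash)→165080, (D,hash)→515340, (A,merge)→1031080, (C,merge)→2863330, (D,merge)→10015040 …(+3); best=75080 via (A,hash)

cost=75080; order=B,D,C,A; methods=hash,hash,hash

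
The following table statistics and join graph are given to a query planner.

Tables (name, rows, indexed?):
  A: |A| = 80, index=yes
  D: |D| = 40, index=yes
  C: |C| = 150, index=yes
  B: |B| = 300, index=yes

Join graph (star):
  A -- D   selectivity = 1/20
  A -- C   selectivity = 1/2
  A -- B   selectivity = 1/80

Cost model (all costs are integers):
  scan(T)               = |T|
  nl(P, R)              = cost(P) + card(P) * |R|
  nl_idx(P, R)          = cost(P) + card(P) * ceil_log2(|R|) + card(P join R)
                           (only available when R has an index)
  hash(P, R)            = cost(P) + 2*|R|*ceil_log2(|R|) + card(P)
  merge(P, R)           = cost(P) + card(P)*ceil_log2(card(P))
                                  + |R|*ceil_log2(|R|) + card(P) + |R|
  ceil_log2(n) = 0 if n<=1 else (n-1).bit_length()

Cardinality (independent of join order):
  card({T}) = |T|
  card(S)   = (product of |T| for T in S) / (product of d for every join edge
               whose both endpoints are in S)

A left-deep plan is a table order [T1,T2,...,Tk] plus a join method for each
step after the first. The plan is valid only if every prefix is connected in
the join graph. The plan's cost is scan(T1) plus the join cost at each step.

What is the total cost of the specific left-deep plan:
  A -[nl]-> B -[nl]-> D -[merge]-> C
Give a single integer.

step 1: scan A: cost=80, card=80
step 2: join B via nl
    card(P join B) = 80*300/(80) = 300
    cost = 80 + 80*300 = 24080
step 3: join D via nl
    card(P join D) = 300*40/(20) = 600
    cost = 24080 + 300*40 = 36080
step 4: join C via merge
    card(P join C) = 600*150/(2) = 45000
    cost = 36080 + 600*10 + 150*8 + 600 + 150 = 44030

44030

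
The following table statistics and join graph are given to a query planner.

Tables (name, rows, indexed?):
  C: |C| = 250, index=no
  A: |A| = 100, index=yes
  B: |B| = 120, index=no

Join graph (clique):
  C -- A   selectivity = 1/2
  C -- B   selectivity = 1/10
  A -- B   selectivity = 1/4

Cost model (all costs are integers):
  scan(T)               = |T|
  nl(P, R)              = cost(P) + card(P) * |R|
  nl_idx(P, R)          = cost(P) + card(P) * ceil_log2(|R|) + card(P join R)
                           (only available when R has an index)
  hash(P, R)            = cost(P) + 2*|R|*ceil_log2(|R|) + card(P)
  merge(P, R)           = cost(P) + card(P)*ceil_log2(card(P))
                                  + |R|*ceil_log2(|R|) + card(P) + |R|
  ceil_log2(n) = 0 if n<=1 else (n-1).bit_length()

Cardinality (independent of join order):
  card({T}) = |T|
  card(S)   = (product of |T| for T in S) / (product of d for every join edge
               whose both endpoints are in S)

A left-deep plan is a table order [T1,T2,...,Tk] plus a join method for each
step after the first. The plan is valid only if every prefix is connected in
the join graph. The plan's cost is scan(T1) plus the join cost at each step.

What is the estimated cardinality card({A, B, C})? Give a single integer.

37500

Tables in S: A(100), B(120), C(250)
Edges inside S: C-A(d=2), C-B(d=10), A-B(d=4)
numerator = 100 * 120 * 250 = 3000000
denominator = 2 * 10 * 4 = 80
card(S) = 3000000 / 80 = 37500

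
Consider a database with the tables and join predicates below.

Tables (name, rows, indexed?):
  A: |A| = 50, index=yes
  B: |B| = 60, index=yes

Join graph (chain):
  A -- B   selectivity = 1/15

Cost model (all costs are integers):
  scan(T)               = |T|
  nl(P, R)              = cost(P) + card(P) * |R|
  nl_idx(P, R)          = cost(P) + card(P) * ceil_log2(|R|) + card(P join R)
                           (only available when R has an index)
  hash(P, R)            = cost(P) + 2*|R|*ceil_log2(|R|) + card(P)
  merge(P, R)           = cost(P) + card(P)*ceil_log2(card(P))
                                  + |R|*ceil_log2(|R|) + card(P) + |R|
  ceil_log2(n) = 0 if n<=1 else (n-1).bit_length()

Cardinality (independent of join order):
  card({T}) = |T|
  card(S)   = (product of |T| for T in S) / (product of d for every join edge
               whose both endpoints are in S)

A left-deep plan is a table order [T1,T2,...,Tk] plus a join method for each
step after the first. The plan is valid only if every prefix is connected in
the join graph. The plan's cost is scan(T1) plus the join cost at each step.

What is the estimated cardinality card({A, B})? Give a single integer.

Tables in S: A(50), B(60)
Edges inside S: A-B(d=15)
numerator = 50 * 60 = 3000
denominator = 15 = 15
card(S) = 3000 / 15 = 200

200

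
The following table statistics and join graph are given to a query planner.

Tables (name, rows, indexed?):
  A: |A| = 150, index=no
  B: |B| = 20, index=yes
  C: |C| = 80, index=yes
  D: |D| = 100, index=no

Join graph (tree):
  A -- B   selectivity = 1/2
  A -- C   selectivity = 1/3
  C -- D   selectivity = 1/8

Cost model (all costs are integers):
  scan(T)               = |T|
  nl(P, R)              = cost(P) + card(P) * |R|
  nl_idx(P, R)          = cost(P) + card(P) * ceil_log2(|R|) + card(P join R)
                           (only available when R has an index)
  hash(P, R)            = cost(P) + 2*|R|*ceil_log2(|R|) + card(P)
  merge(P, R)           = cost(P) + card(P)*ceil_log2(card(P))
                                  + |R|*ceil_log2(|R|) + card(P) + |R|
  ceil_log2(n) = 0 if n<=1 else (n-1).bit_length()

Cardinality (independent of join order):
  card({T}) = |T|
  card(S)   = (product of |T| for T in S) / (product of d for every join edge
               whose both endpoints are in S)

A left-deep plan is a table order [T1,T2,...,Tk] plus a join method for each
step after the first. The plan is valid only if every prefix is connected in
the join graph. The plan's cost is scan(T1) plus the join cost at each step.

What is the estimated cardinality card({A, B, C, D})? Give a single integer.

500000

Tables in S: A(150), B(20), C(80), D(100)
Edges inside S: A-B(d=2), A-C(d=3), C-D(d=8)
numerator = 150 * 20 * 80 * 100 = 24000000
denominator = 2 * 3 * 8 = 48
card(S) = 24000000 / 48 = 500000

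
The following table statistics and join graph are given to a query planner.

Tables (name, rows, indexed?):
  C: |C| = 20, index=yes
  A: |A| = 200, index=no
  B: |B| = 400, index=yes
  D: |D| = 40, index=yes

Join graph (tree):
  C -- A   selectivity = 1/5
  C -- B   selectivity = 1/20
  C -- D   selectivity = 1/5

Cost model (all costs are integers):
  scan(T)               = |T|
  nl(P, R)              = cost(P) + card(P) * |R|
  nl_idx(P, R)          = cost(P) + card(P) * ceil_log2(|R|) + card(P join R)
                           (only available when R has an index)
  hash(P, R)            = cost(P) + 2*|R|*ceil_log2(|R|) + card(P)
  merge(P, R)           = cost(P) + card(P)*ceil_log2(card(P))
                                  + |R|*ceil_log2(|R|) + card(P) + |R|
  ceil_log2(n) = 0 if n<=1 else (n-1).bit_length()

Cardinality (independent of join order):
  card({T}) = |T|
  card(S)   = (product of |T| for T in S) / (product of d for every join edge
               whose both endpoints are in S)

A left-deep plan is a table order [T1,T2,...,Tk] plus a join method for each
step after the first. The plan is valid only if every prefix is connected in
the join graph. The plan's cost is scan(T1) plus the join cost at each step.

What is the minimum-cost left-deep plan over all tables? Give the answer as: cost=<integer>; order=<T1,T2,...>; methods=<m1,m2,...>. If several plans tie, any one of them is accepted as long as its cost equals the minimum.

cost=7880; order=C,B,D,A; methods=nl_idx,hash,hash

Selinger DP (subsets sized 1..n):
  {C}: scan cost=20, card=20
  {A}: scan cost=200, card=200
  {B}: scan cost=400, card=400
  {D}: scan cost=40, card=40
  {AC}: card=800; try (C,hash)→600, (A,merge)→1940, (C,nl_idx)→2000, (C,merge)→2120, (A,hash)→3240, (A,nl)→4020 …(+1); best=600 via (C,hash)
  {BC}: card=400; try (B,nl_idx)→600, (C,hash)→1000, (C,nl_idx)→2800, (B,merge)→4140, (C,merge)→4520, (B,hash)→7240 …(+2); best=600 via (B,nl_idx)
  {CD}: card=160; try (C,hash)→280, (D,nl_idx)→300, (C,nl_idx)→400, (D,merge)→420, (C,merge)→440, (D,hash)→520 …(+2); best=280 via (C,hash)
  {ABC}: card=16000; try (A,hash)→4200, (A,merge)→6400, (B,hash)→8600, (B,merge)→13400, (B,nl_idx)→23800, (A,nl)→80600 …(+1); best=4200 via (A,hash)
  {ACD}: card=6400; try (D,hash)→1880, (A,merge)→3520, (A,hash)→3640, (D,merge)→9680, (D,nl_idx)→11800, (A,nl)→32280 …(+1); best=1880 via (D,hash)
  {BCD}: card=3200; try (D,hash)→1480, (D,merge)→4880, (B,nl_idx)→4920, (B,merge)→5720, (D,nl_idx)→6200, (B,hash)→7640 …(+2); best=1480 via (D,hash)
  {ABCD}: card=128000; try (A,hash)→7880, (B,hash)→15480, (D,hash)→20680, (A,merge)→44880, (B,merge)→95480, (B,nl_idx)→187480 …(+5); best=7880 via (A,hash)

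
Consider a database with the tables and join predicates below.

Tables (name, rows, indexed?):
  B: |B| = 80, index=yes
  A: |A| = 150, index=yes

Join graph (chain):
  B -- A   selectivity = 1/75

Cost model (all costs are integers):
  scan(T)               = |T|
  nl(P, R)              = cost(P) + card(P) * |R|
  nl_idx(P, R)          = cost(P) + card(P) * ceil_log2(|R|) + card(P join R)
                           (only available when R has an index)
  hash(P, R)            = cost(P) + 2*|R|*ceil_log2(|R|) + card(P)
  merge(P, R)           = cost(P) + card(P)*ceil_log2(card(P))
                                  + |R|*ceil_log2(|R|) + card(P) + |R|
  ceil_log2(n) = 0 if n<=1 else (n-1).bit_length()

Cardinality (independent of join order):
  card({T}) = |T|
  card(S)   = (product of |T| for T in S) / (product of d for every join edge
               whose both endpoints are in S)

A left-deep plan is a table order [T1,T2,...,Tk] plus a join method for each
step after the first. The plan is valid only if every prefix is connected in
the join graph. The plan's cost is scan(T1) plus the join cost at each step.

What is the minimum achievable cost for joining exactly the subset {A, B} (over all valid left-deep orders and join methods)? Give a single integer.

Selinger DP over subsets of {A,B}:
  {B}: scan cost=80, card=80
  {A}: scan cost=150, card=150
  {AB}: card=160; try (A,nl_idx)→880, (B,nl_idx)→1360, (B,hash)→1420, (A,merge)→2070, (B,merge)→2140, (A,hash)→2560 …(+2); best=880 via (A,nl_idx)

880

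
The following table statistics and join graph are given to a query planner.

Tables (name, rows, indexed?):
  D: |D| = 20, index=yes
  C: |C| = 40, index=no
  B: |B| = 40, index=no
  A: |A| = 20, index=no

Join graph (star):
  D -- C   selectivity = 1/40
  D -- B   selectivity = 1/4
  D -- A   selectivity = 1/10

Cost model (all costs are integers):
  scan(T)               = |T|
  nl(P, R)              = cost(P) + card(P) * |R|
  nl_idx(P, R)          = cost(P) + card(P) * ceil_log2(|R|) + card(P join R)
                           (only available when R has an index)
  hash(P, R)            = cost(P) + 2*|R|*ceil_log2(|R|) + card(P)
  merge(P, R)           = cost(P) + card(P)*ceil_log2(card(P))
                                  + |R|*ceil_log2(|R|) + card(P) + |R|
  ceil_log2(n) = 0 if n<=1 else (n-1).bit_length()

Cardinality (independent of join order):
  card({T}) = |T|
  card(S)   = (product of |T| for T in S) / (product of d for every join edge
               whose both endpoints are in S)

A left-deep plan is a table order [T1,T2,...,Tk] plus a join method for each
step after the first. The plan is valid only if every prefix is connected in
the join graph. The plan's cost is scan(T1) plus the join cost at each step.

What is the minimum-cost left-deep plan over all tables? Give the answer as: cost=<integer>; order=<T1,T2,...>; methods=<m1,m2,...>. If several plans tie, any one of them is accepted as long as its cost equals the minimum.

cost=1000; order=C,D,A,B; methods=nl_idx,hash,hash

Selinger DP (subsets sized 1..n):
  {D}: scan cost=20, card=20
  {C}: scan cost=40, card=40
  {B}: scan cost=40, card=40
  {A}: scan cost=20, card=20
  {CD}: card=20; try (D,nl_idx)→260, (D,hash)→280, (C,merge)→420, (D,merge)→440, (C,hash)→520, (C,nl)→820 …(+1); best=260 via (D,nl_idx)
  {BD}: card=200; try (D,hash)→280, (B,merge)→420, (D,merge)→440, (D,nl_idx)→440, (B,hash)→520, (B,nl)→820 …(+1); best=280 via (D,hash)
  {AD}: card=40; try (D,nl_idx)→160, (D,hash)→240, (A,hash)→240, (D,merge)→260, (A,merge)→260, (D,nl)→420 …(+1); best=160 via (D,nl_idx)
  {BCD}: card=200; try (B,merge)→660, (B,hash)→760, (C,hash)→960, (B,nl)→1060, (C,merge)→2360, (C,nl)→8280; best=660 via (B,merge)
  {ACD}: card=40; try (A,hash)→480, (A,merge)→500, (A,nl)→660, (C,hash)→680, (C,merge)→720, (C,nl)→1760; best=480 via (A,hash)
  {ABD}: card=400; try (B,hash)→680, (A,hash)→680, (B,merge)→720, (B,nl)→1760, (A,merge)→2200, (A,nl)→4280; best=680 via (B,hash)
  {ABCD}: card=400; try (B,hash)→1000, (B,merge)→1040, (A,hash)→1060, (C,hash)→1560, (B,nl)→2080, (A,merge)→2580 …(+3); best=1000 via (B,hash)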